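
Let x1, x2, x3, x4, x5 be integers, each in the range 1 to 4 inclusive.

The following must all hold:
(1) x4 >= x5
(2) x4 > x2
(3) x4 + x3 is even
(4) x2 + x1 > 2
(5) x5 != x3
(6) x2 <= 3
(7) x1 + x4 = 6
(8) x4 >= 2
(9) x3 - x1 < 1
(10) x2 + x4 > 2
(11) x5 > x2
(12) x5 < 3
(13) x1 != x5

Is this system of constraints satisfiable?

Try x1 = 3, x2 = 1, x3 = 3, x4 = 3, x5 = 2.
Check constraint 4: x2 + x1 = 4; constraint 7: x1 + x4 = 6. The remaining constraints are straightforward to verify.

Satisfiable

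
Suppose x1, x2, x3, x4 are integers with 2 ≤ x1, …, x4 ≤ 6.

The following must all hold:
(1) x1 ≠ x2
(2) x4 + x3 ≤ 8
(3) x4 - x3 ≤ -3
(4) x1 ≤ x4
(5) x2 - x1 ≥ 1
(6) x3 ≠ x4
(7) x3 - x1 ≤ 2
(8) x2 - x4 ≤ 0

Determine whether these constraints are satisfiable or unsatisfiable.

Unsatisfiable

Constraints 3, 5, 7, and 8 give x4 − x2 ≥ 0, x2 − x1 ≥ 1, x1 − x3 ≥ -2, x3 − x4 ≥ 3.
Adding all 4 inequalities: the left sides telescope to 0, and the right sides sum to 0 + 1 + (-2) + 3 = 2. So 0 ≥ 2, which is false.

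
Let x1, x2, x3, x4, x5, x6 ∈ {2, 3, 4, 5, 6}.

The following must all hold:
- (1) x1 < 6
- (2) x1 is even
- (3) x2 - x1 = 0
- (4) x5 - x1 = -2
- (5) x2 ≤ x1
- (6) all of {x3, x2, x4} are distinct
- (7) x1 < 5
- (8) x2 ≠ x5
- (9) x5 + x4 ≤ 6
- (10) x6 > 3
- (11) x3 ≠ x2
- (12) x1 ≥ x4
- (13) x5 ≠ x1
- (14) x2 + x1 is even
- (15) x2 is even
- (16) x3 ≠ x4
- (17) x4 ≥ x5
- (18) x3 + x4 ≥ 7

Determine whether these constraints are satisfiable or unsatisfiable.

Try x1 = 4, x2 = 4, x3 = 6, x4 = 3, x5 = 2, x6 = 6.
Check constraint 3: x2 - x1 = 0; constraint 4: x5 - x1 = -2. The remaining constraints are straightforward to verify.

Satisfiable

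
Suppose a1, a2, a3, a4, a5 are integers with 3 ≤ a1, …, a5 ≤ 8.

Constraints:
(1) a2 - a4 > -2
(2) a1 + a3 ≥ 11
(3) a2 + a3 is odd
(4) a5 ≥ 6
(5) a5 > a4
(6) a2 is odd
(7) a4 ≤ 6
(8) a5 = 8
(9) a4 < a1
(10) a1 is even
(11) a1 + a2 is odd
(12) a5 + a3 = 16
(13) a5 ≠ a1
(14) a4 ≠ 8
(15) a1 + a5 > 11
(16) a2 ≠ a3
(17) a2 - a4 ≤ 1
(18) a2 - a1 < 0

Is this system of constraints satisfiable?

Satisfiable

The assignment a1 = 6, a2 = 3, a3 = 8, a4 = 3, a5 = 8 works:
  constraint 1 holds since a2 - a4 = 0.
  constraint 2 holds since a1 + a3 = 14.
  constraint 12 holds since a5 + a3 = 16.
The rest check out directly.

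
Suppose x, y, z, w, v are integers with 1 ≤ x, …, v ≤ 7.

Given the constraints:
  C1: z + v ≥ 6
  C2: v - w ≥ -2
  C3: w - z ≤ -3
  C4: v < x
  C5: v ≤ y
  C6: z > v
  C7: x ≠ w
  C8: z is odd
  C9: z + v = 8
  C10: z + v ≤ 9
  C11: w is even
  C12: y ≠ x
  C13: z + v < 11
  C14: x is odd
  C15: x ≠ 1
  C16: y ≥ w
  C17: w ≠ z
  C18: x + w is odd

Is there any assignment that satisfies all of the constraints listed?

Try x = 7, y = 3, z = 7, w = 2, v = 1.
Check constraint 1: z + v = 8; constraint 2: v - w = -1; constraint 3: w - z = -5. The remaining constraints are straightforward to verify.

Satisfiable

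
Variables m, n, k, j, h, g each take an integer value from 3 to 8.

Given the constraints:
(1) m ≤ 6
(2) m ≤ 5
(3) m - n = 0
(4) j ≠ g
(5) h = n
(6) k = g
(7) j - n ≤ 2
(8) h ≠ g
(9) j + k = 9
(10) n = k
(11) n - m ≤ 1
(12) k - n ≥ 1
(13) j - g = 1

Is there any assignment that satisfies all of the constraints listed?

From constraints 5, 6, and 10, h = n = k = g, so h = g. But constraint 8 says h ≠ g. Contradiction.

Unsatisfiable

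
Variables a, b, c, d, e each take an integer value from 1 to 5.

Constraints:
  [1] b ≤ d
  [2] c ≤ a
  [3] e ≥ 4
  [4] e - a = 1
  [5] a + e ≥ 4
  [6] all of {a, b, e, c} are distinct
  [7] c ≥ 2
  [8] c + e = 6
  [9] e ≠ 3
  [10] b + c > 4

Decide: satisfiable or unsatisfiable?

Satisfiable

The assignment a = 3, b = 5, c = 2, d = 5, e = 4 works:
  constraint 4 holds since e - a = 1.
  constraint 5 holds since a + e = 7.
The rest check out directly.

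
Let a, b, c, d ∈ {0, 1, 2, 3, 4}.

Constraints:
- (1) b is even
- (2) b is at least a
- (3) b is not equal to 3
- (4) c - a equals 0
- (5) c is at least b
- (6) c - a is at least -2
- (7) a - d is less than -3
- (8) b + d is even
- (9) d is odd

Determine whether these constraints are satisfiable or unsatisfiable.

Unsatisfiable

Constraint 1 makes b even and constraint 9 makes d odd, so b + d must be odd. Constraint 8 says b + d is even — contradiction.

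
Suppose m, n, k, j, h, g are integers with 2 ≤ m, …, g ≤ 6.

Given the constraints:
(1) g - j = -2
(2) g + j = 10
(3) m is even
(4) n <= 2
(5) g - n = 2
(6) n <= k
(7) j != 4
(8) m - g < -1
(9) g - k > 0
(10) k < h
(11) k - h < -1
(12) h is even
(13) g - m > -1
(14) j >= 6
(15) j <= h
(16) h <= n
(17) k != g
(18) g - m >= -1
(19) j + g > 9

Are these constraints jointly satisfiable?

From constraints 14 and 15: h ≥ j and j ≥ 6, so h ≥ 6. From constraints 4 and 16: h ≤ n and n ≤ 2, so h ≤ 2. But 2 < 6, so no value of h works.

Unsatisfiable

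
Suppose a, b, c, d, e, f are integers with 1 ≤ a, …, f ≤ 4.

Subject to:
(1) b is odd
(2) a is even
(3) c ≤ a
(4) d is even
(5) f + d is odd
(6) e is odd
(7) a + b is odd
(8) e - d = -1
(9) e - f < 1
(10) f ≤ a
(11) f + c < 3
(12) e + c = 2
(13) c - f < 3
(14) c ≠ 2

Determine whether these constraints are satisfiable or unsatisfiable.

Satisfiable

The assignment a = 2, b = 1, c = 1, d = 2, e = 1, f = 1 works:
  constraint 8 holds since e - d = -1.
  constraint 9 holds since e - f = 0.
  constraint 11 holds since f + c = 2.
The rest check out directly.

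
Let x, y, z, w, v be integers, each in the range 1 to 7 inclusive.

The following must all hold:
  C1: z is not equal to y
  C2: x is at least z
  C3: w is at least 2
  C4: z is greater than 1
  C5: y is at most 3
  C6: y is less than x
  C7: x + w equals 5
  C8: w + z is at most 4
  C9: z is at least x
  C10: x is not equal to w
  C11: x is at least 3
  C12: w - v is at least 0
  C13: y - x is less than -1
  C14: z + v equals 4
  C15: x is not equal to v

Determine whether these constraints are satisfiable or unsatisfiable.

Unsatisfiable

From constraint 3: w ≥ 2. From constraints 9 and 11: z ≥ x ≥ 3. Hence w + z ≥ 5. But constraint 8 requires w + z ≤ 4, and 4 < 5. Contradiction.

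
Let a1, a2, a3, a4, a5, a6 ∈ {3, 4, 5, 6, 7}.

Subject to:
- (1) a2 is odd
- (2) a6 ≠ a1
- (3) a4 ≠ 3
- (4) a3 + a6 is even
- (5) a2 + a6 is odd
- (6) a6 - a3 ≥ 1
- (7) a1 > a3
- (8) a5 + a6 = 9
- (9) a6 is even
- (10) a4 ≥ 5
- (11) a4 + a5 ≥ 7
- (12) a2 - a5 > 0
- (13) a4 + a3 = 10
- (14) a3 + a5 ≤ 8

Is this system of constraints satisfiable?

Satisfiable

The assignment a1 = 5, a2 = 5, a3 = 4, a4 = 6, a5 = 3, a6 = 6 works:
  constraint 6 holds since a6 - a3 = 2.
  constraint 8 holds since a5 + a6 = 9.
The rest check out directly.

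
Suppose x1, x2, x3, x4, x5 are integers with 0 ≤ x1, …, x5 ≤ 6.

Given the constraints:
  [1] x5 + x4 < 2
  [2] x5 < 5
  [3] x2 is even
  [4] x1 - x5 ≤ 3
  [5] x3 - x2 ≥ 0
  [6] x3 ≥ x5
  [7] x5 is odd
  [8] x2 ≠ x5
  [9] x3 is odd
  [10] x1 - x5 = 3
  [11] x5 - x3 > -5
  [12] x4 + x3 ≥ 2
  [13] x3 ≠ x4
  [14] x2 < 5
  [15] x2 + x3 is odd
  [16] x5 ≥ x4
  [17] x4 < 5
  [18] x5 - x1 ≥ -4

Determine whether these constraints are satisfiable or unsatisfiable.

Satisfiable

One satisfying assignment is x1 = 4, x2 = 2, x3 = 5, x4 = 0, x5 = 1.
For the less obvious constraints — constraint 1: x5 + x4 = 1; constraint 4: x1 - x5 = 3; constraint 5: x3 - x2 = 3 — and the others hold by inspection.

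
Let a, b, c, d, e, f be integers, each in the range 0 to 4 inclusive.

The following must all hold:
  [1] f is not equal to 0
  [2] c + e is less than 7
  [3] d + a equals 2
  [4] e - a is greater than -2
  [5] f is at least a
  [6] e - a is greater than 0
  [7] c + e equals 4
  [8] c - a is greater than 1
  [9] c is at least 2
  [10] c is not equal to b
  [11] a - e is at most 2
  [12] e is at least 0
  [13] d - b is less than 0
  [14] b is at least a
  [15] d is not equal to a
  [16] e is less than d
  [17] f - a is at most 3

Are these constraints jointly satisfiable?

The assignment a = 0, b = 4, c = 3, d = 2, e = 1, f = 3 works:
  constraint 2 holds since c + e = 4.
  constraint 3 holds since d + a = 2.
The rest check out directly.

Satisfiable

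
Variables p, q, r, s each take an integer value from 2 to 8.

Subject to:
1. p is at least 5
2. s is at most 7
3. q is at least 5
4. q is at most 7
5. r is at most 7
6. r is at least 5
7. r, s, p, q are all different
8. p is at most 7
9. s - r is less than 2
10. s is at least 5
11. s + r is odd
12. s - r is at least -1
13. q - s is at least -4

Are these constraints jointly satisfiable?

Constraints 1, 2, 3, 4, 5, 6, 8, and 10 confine each of r, s, p, q to the 3 values {5, …, 7}.
Constraint 7 requires all 4 of them to be distinct, but only 3 values are available — impossible by the pigeonhole principle.

Unsatisfiable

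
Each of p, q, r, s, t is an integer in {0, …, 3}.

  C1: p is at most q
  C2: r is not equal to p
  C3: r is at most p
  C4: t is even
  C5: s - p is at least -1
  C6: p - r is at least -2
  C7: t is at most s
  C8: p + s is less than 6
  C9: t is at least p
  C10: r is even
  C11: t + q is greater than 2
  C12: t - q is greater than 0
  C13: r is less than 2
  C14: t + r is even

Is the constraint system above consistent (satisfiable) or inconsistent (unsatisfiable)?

Setting (p, q, r, s, t) = (1, 1, 0, 2, 2) satisfies everything: constraint 5: s - p = 1; constraint 6: p - r = 1, and the others follow.

Satisfiable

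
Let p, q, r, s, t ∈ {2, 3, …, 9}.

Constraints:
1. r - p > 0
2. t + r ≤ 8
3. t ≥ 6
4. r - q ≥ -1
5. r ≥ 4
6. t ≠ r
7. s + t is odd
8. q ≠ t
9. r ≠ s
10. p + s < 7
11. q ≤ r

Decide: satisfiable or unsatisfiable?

Unsatisfiable

From constraint 3: t ≥ 6. From constraint 5: r ≥ 4. Hence t + r ≥ 10. But constraint 2 requires t + r ≤ 8, and 8 < 10. Contradiction.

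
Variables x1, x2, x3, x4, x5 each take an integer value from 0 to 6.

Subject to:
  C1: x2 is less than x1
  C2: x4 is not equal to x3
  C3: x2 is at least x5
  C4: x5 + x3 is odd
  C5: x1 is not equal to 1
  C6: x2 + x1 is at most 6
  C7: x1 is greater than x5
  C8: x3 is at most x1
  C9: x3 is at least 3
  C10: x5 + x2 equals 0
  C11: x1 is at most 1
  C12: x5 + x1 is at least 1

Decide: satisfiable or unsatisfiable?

Unsatisfiable

From constraint 9: x3 ≥ 3. From constraints 8 and 11: x3 ≤ x1 and x1 ≤ 1, so x3 ≤ 1. But 1 < 3, so no value of x3 works.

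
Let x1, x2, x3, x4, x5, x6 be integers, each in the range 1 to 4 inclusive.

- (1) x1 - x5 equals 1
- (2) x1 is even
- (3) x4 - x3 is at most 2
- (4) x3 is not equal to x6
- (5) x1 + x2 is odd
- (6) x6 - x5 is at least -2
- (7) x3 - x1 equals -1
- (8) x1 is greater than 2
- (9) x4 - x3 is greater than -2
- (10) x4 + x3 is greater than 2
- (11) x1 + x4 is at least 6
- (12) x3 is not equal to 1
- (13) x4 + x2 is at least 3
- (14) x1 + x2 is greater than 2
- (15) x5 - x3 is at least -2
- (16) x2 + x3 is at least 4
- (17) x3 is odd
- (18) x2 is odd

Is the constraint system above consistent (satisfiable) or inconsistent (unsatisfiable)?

Satisfiable

Take x1 = 4, x2 = 1, x3 = 3, x4 = 2, x5 = 3, x6 = 1. Then constraint 1: x1 - x5 = 1; constraint 3: x4 - x3 = -1; constraint 6: x6 - x5 = -2, and every other listed constraint is also met.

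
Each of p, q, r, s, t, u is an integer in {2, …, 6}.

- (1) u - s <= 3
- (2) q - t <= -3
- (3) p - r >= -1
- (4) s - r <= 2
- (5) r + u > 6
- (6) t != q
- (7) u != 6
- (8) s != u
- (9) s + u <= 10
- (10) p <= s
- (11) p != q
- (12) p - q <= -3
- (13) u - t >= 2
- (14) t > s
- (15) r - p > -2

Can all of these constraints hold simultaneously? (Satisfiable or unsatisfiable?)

Constraints 1, 2, 3, 4, 12, and 13 give q − p ≥ 3, p − r ≥ -1, r − s ≥ -2, s − u ≥ -3, u − t ≥ 2, t − q ≥ 3.
Adding all 6 inequalities: the left sides telescope to 0, and the right sides sum to 3 + (-1) + (-2) + (-3) + 2 + 3 = 2. So 0 ≥ 2, which is false.

Unsatisfiable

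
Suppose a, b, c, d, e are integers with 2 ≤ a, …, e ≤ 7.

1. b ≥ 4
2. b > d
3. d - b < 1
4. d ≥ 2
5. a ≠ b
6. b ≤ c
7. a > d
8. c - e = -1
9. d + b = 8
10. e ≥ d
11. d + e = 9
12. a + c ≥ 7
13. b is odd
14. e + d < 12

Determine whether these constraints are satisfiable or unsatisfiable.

Take a = 4, b = 5, c = 5, d = 3, e = 6. Then constraint 3: d - b = -2; constraint 8: c - e = -1; constraint 9: d + b = 8, and every other listed constraint is also met.

Satisfiable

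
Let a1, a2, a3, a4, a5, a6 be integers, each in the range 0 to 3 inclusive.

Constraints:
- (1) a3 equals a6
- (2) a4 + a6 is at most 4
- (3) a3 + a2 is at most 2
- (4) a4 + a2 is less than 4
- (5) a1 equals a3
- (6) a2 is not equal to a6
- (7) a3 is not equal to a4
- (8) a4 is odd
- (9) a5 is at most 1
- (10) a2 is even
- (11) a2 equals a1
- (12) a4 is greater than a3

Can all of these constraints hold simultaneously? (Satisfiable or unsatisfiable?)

From constraints 1, 5, and 11, a2 = a1 = a3 = a6, so a2 = a6. But constraint 6 says a2 ≠ a6. Contradiction.

Unsatisfiable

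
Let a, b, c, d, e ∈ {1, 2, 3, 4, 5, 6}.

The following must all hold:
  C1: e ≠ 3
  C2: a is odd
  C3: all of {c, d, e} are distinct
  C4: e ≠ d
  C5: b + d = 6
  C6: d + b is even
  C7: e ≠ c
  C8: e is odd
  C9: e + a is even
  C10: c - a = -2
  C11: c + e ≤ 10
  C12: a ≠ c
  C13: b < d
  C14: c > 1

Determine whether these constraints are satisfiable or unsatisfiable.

Satisfiable

Setting (a, b, c, d, e) = (5, 2, 3, 4, 5) satisfies everything: constraint 5: b + d = 6; constraint 10: c - a = -2; constraint 11: c + e = 8, and the others follow.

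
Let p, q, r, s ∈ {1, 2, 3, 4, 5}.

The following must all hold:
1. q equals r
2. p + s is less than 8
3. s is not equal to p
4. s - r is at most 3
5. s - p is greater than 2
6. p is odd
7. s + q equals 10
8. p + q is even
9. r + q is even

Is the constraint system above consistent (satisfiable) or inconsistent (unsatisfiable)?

Take p = 1, q = 5, r = 5, s = 5. Then constraint 2: p + s = 6; constraint 4: s - r = 0; constraint 5: s - p = 4, and every other listed constraint is also met.

Satisfiable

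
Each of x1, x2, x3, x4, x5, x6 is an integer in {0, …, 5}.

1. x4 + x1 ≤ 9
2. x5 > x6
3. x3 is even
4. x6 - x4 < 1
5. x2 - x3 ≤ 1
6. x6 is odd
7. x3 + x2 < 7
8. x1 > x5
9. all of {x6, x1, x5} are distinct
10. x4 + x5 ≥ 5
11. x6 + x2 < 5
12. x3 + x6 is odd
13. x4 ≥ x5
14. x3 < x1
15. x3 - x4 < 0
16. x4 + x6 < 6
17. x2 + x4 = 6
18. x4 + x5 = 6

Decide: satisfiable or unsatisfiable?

Satisfiable

The assignment x1 = 4, x2 = 3, x3 = 2, x4 = 3, x5 = 3, x6 = 1 works:
  constraint 1 holds since x4 + x1 = 7.
  constraint 4 holds since x6 - x4 = -2.
  constraint 5 holds since x2 - x3 = 1.
The rest check out directly.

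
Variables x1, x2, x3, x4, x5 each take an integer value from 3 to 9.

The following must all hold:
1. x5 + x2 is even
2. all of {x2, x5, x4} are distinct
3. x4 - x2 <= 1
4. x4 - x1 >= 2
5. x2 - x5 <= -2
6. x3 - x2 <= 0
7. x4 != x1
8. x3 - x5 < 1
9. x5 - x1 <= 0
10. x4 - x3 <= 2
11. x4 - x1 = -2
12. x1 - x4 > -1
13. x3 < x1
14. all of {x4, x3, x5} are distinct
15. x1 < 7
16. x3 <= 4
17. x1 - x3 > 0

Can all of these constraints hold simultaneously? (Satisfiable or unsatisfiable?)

Constraints 4, 5, 6, 9, and 10 give x2 − x3 ≥ 0, x3 − x4 ≥ -2, x4 − x1 ≥ 2, x1 − x5 ≥ 0, x5 − x2 ≥ 2.
Adding all 5 inequalities: the left sides telescope to 0, and the right sides sum to 0 + (-2) + 2 + 0 + 2 = 2. So 0 ≥ 2, which is false.

Unsatisfiable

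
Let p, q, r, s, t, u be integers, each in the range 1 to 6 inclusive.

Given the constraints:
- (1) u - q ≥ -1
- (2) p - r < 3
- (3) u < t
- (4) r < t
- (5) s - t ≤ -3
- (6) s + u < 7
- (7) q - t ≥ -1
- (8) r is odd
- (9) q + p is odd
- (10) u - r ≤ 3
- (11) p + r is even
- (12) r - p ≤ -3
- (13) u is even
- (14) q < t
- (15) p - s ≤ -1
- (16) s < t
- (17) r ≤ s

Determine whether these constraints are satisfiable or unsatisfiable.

Constraints 1, 5, 7, 10, 12, and 15 give p − r ≥ 3, r − u ≥ -3, u − q ≥ -1, q − t ≥ -1, t − s ≥ 3, s − p ≥ 1.
Adding all 6 inequalities: the left sides telescope to 0, and the right sides sum to 3 + (-3) + (-1) + (-1) + 3 + 1 = 2. So 0 ≥ 2, which is false.

Unsatisfiable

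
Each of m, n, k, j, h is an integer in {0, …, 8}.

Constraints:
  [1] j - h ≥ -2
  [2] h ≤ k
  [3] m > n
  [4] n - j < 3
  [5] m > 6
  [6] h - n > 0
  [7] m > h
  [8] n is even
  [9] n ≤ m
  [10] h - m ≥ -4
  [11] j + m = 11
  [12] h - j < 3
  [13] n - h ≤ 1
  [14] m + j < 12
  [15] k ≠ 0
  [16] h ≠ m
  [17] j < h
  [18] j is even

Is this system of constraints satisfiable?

One satisfying assignment is m = 7, n = 4, k = 8, j = 4, h = 5.
For the less obvious constraints — constraint 1: j - h = -1; constraint 4: n - j = 0; constraint 6: h - n = 1 — and the others hold by inspection.

Satisfiable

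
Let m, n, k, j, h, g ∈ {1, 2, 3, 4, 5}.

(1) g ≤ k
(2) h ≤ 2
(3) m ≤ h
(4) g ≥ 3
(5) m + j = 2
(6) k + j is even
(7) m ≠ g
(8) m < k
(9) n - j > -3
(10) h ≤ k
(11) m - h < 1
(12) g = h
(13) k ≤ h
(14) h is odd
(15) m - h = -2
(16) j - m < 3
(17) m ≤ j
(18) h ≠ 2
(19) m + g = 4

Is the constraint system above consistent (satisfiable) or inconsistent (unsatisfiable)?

From constraints 1 and 4: k ≥ g and g ≥ 3, so k ≥ 3. From constraints 2 and 13: k ≤ h and h ≤ 2, so k ≤ 2. But 2 < 3, so no value of k works.

Unsatisfiable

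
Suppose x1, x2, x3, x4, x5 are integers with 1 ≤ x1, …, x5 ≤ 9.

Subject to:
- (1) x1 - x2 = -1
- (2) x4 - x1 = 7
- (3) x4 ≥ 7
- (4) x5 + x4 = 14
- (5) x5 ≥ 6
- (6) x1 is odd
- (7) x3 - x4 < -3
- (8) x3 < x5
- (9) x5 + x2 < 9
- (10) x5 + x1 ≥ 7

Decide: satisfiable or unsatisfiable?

Satisfiable

Try x1 = 1, x2 = 2, x3 = 2, x4 = 8, x5 = 6.
Check constraint 1: x1 - x2 = -1; constraint 2: x4 - x1 = 7. The remaining constraints are straightforward to verify.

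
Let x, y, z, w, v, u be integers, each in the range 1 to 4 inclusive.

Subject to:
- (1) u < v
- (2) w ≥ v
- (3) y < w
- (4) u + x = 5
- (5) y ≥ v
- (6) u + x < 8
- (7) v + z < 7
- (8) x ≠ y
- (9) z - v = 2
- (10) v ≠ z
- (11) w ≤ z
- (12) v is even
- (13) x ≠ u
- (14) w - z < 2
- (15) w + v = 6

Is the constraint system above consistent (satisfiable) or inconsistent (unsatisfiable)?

One satisfying assignment is x = 4, y = 3, z = 4, w = 4, v = 2, u = 1.
For the less obvious constraints — constraint 4: u + x = 5; constraint 6: u + x = 5; constraint 7: v + z = 6 — and the others hold by inspection.

Satisfiable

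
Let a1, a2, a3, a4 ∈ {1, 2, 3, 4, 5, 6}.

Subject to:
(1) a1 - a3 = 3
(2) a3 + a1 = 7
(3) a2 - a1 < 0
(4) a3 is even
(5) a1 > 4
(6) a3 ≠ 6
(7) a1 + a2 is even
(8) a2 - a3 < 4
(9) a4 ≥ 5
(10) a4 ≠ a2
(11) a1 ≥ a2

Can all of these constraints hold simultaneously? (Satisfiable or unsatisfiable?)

Try a1 = 5, a2 = 3, a3 = 2, a4 = 5.
Check constraint 1: a1 - a3 = 3; constraint 2: a3 + a1 = 7. The remaining constraints are straightforward to verify.

Satisfiable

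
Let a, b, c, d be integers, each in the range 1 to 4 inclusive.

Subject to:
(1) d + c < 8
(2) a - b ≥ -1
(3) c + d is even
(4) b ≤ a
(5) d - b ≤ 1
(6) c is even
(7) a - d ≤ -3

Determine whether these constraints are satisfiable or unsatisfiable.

Constraints 2, 5, and 7 give a − b ≥ -1, b − d ≥ -1, d − a ≥ 3.
Adding all 3 inequalities: the left sides telescope to 0, and the right sides sum to (-1) + (-1) + 3 = 1. So 0 ≥ 1, which is false.

Unsatisfiable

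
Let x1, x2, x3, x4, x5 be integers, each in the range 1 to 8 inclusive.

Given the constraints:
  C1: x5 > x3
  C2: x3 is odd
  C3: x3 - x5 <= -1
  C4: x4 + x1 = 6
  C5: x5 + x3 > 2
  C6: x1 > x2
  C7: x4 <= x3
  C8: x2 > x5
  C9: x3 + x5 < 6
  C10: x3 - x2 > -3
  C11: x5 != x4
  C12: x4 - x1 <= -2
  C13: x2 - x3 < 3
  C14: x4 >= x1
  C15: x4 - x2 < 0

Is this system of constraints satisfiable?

Constraints 1, 6, 7, 8, and 14 give x3 < x5, x5 < x2, x2 < x1, x1 ≤ x4, x4 ≤ x3. Chaining: x3 < x5 < x2 < x1 ≤ x4 ≤ x3, which forces x3 < x3 — impossible.

Unsatisfiable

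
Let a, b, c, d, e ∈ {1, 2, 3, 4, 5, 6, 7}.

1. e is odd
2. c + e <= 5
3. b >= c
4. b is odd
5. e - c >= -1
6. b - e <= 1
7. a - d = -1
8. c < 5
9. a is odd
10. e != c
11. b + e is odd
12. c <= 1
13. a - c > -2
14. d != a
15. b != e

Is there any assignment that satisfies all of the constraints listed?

Unsatisfiable

Constraint 4 makes b odd and constraint 1 makes e odd, so b + e must be even. Constraint 11 says b + e is odd — contradiction.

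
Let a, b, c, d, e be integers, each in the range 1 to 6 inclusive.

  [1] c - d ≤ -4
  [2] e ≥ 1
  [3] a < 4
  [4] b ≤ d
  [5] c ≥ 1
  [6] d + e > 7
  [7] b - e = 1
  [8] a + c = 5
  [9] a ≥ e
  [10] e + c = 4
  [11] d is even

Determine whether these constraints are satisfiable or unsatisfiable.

Satisfiable

Setting (a, b, c, d, e) = (3, 3, 2, 6, 2) satisfies everything: constraint 1: c - d = -4; constraint 6: d + e = 8, and the others follow.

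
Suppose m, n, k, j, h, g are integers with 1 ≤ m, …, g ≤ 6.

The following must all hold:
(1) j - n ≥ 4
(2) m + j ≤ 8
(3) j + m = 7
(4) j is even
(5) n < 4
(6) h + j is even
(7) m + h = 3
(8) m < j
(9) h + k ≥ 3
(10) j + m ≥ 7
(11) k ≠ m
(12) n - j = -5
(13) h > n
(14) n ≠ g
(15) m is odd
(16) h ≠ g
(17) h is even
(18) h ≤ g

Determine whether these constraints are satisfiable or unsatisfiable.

Take m = 1, n = 1, k = 2, j = 6, h = 2, g = 6. Then constraint 1: j - n = 5; constraint 2: m + j = 7; constraint 3: j + m = 7, and every other listed constraint is also met.

Satisfiable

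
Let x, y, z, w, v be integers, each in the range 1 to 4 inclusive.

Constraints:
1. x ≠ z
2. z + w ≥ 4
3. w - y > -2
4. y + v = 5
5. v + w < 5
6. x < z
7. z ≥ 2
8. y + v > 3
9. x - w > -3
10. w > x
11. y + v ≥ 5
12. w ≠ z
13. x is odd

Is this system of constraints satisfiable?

Satisfiable

Take x = 1, y = 4, z = 2, w = 3, v = 1. Then constraint 2: z + w = 5; constraint 3: w - y = -1; constraint 4: y + v = 5, and every other listed constraint is also met.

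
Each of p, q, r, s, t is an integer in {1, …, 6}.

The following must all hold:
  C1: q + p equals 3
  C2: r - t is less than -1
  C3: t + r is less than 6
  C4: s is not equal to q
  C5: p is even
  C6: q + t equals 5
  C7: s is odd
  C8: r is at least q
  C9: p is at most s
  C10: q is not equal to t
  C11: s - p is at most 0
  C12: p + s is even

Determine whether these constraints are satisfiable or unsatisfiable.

Constraint 5 makes p even and constraint 7 makes s odd, so p + s must be odd. Constraint 12 says p + s is even — contradiction.

Unsatisfiable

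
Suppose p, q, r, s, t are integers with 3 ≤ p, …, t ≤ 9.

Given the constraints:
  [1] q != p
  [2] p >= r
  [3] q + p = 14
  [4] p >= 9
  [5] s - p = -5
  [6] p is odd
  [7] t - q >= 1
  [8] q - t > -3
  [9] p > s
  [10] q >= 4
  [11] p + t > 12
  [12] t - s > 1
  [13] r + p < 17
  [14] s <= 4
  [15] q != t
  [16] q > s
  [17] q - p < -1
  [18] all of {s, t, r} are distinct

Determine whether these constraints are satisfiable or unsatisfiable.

Satisfiable

The assignment p = 9, q = 5, r = 5, s = 4, t = 6 works:
  constraint 3 holds since q + p = 14.
  constraint 5 holds since s - p = -5.
  constraint 7 holds since t - q = 1.
The rest check out directly.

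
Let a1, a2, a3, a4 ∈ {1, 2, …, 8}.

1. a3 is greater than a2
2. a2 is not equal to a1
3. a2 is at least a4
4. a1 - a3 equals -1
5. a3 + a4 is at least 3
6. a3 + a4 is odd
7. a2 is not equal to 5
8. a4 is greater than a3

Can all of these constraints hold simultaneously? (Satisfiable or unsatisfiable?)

Constraints 1, 3, and 8 give a4 ≤ a2, a2 < a3, a3 < a4. Chaining: a4 ≤ a2 < a3 < a4, which forces a4 < a4 — impossible.

Unsatisfiable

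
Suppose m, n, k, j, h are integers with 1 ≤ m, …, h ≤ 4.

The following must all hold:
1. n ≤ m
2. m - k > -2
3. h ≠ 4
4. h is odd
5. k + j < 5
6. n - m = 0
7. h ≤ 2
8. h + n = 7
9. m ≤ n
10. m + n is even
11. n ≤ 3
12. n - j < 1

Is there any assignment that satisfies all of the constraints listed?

From constraint 7: h ≤ 2. From constraint 11: n ≤ 3. Hence h + n ≤ 5. But constraint 8 requires h + n = 7, and 7 > 5. Contradiction.

Unsatisfiable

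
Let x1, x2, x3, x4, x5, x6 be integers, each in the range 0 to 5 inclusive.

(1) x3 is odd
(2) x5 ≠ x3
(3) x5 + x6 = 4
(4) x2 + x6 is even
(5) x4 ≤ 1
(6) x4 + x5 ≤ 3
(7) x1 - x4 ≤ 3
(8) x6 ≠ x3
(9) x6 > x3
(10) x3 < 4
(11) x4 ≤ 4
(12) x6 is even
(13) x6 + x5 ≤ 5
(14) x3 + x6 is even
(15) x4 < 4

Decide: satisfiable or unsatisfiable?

Constraint 1 makes x3 odd and constraint 12 makes x6 even, so x3 + x6 must be odd. Constraint 14 says x3 + x6 is even — contradiction.

Unsatisfiable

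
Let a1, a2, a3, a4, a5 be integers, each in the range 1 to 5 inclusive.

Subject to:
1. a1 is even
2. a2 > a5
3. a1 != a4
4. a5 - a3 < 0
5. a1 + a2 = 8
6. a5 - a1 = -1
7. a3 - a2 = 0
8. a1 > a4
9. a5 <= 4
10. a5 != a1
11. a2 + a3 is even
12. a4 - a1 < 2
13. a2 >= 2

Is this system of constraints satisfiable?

Satisfiable

Try a1 = 4, a2 = 4, a3 = 4, a4 = 3, a5 = 3.
Check constraint 4: a5 - a3 = -1; constraint 5: a1 + a2 = 8. The remaining constraints are straightforward to verify.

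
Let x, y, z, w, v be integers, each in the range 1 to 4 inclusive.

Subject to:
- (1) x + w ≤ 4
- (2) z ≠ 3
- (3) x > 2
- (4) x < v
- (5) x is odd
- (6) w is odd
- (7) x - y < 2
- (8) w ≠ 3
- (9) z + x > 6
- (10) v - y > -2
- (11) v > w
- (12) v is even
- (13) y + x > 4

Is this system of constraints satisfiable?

Satisfiable

Take x = 3, y = 3, z = 4, w = 1, v = 4. Then constraint 1: x + w = 4; constraint 7: x - y = 0; constraint 9: z + x = 7, and every other listed constraint is also met.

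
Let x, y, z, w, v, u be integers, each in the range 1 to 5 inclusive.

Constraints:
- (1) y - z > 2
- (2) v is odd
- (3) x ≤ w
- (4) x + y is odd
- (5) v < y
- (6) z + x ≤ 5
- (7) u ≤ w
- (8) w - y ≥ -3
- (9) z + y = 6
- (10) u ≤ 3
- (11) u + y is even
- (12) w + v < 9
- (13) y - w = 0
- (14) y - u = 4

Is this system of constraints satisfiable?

Setting (x, y, z, w, v, u) = (2, 5, 1, 5, 1, 1) satisfies everything: constraint 1: y - z = 4; constraint 6: z + x = 3, and the others follow.

Satisfiable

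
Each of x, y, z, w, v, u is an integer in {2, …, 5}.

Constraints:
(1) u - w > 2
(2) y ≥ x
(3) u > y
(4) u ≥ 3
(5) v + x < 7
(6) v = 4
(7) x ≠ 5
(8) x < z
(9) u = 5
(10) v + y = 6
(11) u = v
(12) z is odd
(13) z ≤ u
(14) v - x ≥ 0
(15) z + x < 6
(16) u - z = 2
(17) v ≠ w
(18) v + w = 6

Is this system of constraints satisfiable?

Constraint 9 fixes u = 5 and constraint 6 fixes v = 4, but constraint 11 requires u = v. Since 5 ≠ 4, contradiction.

Unsatisfiable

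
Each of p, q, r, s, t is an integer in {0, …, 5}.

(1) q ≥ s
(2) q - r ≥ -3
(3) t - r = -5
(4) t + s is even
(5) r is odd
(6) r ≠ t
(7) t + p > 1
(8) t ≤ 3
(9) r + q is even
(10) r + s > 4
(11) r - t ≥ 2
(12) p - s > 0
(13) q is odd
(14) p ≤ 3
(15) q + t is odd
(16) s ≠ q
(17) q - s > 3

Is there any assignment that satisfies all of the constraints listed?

Satisfiable

One satisfying assignment is p = 3, q = 5, r = 5, s = 0, t = 0.
For the less obvious constraints — constraint 2: q - r = 0; constraint 3: t - r = -5 — and the others hold by inspection.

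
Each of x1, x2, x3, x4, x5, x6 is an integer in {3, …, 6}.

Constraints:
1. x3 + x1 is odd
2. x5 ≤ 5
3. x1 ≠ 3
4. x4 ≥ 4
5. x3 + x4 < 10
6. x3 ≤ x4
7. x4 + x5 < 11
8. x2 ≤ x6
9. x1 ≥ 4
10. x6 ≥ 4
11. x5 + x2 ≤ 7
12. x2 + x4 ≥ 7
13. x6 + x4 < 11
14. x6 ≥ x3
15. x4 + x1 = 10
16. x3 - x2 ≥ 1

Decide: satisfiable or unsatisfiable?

Satisfiable

One satisfying assignment is x1 = 5, x2 = 3, x3 = 4, x4 = 5, x5 = 4, x6 = 5.
For the less obvious constraints — constraint 5: x3 + x4 = 9; constraint 7: x4 + x5 = 9; constraint 11: x5 + x2 = 7 — and the others hold by inspection.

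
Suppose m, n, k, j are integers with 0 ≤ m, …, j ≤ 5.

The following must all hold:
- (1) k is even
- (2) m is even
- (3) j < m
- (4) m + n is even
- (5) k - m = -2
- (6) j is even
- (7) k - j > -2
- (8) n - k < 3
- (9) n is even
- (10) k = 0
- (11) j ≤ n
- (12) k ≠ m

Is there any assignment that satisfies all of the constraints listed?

Satisfiable

Take m = 2, n = 2, k = 0, j = 0. Then constraint 5: k - m = -2; constraint 7: k - j = 0, and every other listed constraint is also met.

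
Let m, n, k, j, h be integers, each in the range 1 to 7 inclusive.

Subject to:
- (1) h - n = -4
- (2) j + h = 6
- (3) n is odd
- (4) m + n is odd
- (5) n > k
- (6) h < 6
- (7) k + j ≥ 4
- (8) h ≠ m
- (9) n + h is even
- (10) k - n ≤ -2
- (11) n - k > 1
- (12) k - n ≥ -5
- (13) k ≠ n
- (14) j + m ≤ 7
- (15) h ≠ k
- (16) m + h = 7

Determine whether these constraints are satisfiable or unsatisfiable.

Satisfiable

Try m = 4, n = 7, k = 4, j = 3, h = 3.
Check constraint 1: h - n = -4; constraint 2: j + h = 6; constraint 7: k + j = 7. The remaining constraints are straightforward to verify.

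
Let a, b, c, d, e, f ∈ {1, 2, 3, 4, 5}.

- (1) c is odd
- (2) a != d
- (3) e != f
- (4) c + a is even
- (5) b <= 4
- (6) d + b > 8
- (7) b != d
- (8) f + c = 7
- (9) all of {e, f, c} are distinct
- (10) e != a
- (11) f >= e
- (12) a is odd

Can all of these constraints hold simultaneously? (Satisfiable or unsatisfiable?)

Satisfiable

Take a = 3, b = 4, c = 3, d = 5, e = 1, f = 4. Then constraint 6: d + b = 9; constraint 8: f + c = 7; constraint 9: values 1, 4, 3 are distinct, and every other listed constraint is also met.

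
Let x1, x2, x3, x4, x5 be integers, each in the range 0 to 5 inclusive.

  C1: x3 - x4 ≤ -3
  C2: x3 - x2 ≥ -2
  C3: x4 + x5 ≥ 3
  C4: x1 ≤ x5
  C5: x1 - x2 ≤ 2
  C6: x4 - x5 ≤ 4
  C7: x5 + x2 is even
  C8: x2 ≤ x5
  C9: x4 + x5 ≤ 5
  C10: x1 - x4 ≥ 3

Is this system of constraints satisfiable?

Constraints 1, 2, 5, and 10 give x3 − x2 ≥ -2, x2 − x1 ≥ -2, x1 − x4 ≥ 3, x4 − x3 ≥ 3.
Adding all 4 inequalities: the left sides telescope to 0, and the right sides sum to (-2) + (-2) + 3 + 3 = 2. So 0 ≥ 2, which is false.

Unsatisfiable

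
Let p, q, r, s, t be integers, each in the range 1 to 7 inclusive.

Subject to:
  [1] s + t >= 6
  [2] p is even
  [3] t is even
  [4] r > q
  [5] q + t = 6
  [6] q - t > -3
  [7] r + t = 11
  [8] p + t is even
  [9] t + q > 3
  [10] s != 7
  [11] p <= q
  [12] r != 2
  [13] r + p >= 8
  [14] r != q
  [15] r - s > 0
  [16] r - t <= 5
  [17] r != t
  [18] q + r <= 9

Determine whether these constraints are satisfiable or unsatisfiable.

Try p = 2, q = 2, r = 7, s = 4, t = 4.
Check constraint 1: s + t = 8; constraint 5: q + t = 6; constraint 6: q - t = -2. The remaining constraints are straightforward to verify.

Satisfiable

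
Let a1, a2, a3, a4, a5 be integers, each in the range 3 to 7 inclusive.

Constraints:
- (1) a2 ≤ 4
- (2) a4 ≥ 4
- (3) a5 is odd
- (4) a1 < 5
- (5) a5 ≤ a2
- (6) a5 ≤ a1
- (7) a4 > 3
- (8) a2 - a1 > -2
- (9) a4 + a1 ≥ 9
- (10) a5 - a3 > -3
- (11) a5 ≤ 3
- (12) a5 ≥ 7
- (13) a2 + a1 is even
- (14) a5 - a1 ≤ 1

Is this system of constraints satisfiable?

Unsatisfiable

From constraint 12: a5 ≥ 7. From constraints 1 and 5: a5 ≤ a2 and a2 ≤ 4, so a5 ≤ 4. But 4 < 7, so no value of a5 works.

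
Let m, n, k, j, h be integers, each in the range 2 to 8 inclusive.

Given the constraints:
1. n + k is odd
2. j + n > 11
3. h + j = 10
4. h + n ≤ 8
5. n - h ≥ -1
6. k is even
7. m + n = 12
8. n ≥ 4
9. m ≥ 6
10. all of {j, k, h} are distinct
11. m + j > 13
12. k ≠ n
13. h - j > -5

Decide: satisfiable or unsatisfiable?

One satisfying assignment is m = 7, n = 5, k = 6, j = 7, h = 3.
For the less obvious constraints — constraint 2: j + n = 12; constraint 3: h + j = 10; constraint 4: h + n = 8 — and the others hold by inspection.

Satisfiable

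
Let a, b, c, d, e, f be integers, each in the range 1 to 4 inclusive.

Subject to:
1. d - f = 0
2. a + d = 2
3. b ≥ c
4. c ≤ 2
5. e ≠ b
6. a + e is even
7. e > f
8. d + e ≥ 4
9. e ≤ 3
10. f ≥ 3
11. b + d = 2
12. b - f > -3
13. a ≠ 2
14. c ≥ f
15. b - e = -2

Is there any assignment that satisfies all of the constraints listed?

From constraint 10: f ≥ 3. From constraints 4 and 14: f ≤ c and c ≤ 2, so f ≤ 2. But 2 < 3, so no value of f works.

Unsatisfiable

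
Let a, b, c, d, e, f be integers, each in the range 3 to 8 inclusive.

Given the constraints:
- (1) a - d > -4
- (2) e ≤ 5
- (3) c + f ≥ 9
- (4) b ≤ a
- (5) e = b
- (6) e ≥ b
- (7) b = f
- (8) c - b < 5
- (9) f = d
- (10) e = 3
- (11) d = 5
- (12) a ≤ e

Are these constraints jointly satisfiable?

Unsatisfiable

Constraint 10 fixes e = 3 and constraint 11 fixes d = 5. Constraints 5, 7, and 9 give e = b = f = d, so e = d. But 3 ≠ 5 — contradiction.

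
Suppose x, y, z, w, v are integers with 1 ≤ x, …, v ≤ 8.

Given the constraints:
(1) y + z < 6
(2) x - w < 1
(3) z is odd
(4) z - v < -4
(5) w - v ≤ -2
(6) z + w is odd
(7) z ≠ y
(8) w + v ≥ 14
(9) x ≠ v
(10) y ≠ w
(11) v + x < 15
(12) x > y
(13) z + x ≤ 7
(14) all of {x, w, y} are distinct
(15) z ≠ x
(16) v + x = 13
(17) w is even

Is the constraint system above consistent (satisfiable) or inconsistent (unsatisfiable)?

Satisfiable

One satisfying assignment is x = 5, y = 3, z = 1, w = 6, v = 8.
For the less obvious constraints — constraint 1: y + z = 4; constraint 2: x - w = -1; constraint 4: z - v = -7 — and the others hold by inspection.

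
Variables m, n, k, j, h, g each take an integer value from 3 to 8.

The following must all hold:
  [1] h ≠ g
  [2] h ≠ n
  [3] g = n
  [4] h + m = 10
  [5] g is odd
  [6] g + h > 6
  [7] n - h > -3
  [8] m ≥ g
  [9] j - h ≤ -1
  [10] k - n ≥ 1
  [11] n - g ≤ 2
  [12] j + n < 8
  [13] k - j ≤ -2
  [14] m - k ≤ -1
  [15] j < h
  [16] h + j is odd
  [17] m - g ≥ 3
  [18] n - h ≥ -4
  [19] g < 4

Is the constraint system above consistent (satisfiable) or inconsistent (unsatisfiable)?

Unsatisfiable

Constraints 9, 11, 13, 14, 17, and 18 give n − h ≥ -4, h − j ≥ 1, j − k ≥ 2, k − m ≥ 1, m − g ≥ 3, g − n ≥ -2.
Adding all 6 inequalities: the left sides telescope to 0, and the right sides sum to (-4) + 1 + 2 + 1 + 3 + (-2) = 1. So 0 ≥ 1, which is false.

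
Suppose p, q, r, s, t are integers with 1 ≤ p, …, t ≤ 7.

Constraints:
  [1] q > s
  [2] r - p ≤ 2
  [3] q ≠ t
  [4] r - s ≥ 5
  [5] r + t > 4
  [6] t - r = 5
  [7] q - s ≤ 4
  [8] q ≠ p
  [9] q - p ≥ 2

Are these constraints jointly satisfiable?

Unsatisfiable

Constraints 2, 4, 7, and 9 give q − p ≥ 2, p − r ≥ -2, r − s ≥ 5, s − q ≥ -4.
Adding all 4 inequalities: the left sides telescope to 0, and the right sides sum to 2 + (-2) + 5 + (-4) = 1. So 0 ≥ 1, which is false.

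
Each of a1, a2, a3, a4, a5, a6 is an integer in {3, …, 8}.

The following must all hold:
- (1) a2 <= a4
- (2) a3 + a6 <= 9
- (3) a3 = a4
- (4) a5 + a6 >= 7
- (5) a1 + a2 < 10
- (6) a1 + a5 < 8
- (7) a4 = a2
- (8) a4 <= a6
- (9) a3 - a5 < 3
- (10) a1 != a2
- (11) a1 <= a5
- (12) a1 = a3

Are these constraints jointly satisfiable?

Unsatisfiable

From constraints 3, 7, and 12, a1 = a3 = a4 = a2, so a1 = a2. But constraint 10 says a1 ≠ a2. Contradiction.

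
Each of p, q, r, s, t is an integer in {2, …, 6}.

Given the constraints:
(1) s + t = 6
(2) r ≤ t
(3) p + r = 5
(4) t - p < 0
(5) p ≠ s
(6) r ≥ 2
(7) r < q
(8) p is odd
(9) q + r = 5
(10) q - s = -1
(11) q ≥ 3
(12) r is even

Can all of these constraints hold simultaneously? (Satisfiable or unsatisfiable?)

Satisfiable

Setting (p, q, r, s, t) = (3, 3, 2, 4, 2) satisfies everything: constraint 1: s + t = 6; constraint 3: p + r = 5; constraint 4: t - p = -1, and the others follow.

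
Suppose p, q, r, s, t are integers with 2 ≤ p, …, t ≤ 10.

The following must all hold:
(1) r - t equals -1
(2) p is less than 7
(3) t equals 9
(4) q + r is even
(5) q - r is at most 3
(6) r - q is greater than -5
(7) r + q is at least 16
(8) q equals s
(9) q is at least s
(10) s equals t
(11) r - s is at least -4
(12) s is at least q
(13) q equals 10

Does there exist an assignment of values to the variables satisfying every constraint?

Constraint 13 fixes q = 10 and constraint 3 fixes t = 9. Constraints 8 and 10 give q = s = t, so q = t. But 10 ≠ 9 — contradiction.

Unsatisfiable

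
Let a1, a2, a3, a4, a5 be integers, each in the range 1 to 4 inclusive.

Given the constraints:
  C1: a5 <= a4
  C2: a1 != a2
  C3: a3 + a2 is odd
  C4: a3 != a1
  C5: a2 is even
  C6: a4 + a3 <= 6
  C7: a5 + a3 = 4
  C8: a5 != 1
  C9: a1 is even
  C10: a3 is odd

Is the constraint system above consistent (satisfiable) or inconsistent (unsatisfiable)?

Take a1 = 4, a2 = 2, a3 = 1, a4 = 3, a5 = 3. Then constraint 3: a3 + a2 = 3 is odd; constraint 6: a4 + a3 = 4; constraint 7: a5 + a3 = 4, and every other listed constraint is also met.

Satisfiable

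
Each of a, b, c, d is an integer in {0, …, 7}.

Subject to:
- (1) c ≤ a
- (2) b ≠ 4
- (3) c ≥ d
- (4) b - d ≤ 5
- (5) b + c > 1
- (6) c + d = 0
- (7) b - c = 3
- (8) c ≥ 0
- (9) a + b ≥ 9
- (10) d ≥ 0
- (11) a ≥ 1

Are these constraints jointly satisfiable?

Setting (a, b, c, d) = (6, 3, 0, 0) satisfies everything: constraint 4: b - d = 3; constraint 5: b + c = 3, and the others follow.

Satisfiable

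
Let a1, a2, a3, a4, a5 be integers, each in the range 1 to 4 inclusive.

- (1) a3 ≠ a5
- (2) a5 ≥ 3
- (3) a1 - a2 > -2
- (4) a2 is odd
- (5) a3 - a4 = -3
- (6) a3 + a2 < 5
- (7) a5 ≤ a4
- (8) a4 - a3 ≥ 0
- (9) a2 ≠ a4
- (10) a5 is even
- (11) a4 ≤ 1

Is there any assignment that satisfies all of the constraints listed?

Unsatisfiable

From constraint 2: a5 ≥ 3. From constraints 7 and 11: a5 ≤ a4 and a4 ≤ 1, so a5 ≤ 1. But 1 < 3, so no value of a5 works.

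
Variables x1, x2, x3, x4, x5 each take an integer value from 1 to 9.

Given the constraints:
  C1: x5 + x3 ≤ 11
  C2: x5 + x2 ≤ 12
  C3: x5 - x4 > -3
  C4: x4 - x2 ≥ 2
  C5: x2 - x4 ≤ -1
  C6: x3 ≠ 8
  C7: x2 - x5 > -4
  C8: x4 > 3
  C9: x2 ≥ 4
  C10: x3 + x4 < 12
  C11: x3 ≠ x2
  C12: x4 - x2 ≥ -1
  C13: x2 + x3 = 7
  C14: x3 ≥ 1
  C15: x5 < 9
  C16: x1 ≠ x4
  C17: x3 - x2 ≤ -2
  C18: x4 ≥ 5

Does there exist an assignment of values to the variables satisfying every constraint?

The assignment x1 = 9, x2 = 5, x3 = 2, x4 = 7, x5 = 7 works:
  constraint 1 holds since x5 + x3 = 9.
  constraint 2 holds since x5 + x2 = 12.
The rest check out directly.

Satisfiable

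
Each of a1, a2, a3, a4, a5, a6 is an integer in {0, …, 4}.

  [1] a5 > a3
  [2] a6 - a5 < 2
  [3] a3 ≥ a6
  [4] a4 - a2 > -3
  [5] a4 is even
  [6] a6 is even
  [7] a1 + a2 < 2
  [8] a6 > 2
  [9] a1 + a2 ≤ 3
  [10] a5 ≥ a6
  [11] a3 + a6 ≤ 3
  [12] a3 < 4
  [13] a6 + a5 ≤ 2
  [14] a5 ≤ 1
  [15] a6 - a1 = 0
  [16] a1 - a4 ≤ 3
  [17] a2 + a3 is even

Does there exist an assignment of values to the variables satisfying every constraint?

Unsatisfiable

From constraint 8: a6 ≥ 3. From constraints 10 and 14: a6 ≤ a5 and a5 ≤ 1, so a6 ≤ 1. But 1 < 3, so no value of a6 works.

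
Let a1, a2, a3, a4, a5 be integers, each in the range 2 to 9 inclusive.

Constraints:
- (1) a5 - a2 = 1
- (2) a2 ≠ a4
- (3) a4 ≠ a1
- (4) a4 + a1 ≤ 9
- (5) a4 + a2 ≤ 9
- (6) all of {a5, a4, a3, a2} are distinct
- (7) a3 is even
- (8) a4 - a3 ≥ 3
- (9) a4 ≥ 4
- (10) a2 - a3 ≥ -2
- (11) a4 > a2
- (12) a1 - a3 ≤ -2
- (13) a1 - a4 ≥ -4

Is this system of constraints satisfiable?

Constraints 8, 12, and 13 give a1 − a4 ≥ -4, a4 − a3 ≥ 3, a3 − a1 ≥ 2.
Adding all 3 inequalities: the left sides telescope to 0, and the right sides sum to (-4) + 3 + 2 = 1. So 0 ≥ 1, which is false.

Unsatisfiable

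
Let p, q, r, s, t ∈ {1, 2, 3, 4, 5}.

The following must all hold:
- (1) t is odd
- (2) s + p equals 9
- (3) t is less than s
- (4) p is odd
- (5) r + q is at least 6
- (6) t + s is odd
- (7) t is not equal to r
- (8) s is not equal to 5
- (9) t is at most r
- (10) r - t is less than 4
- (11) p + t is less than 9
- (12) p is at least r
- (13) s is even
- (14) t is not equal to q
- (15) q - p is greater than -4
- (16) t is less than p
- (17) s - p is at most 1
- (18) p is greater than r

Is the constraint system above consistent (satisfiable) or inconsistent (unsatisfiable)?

Satisfiable

One satisfying assignment is p = 5, q = 4, r = 4, s = 4, t = 3.
For the less obvious constraints — constraint 2: s + p = 9; constraint 5: r + q = 8; constraint 10: r - t = 1 — and the others hold by inspection.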